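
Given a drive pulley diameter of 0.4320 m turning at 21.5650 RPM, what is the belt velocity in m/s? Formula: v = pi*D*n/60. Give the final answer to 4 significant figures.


v = pi * 0.4320 * 21.5650 / 60
v = 0.4878 m/s


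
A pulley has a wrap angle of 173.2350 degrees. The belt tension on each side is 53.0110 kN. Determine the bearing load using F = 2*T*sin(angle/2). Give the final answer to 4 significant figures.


F = 2 * 53.0110 * sin(173.2350/2 deg)
F = 105.8 kN


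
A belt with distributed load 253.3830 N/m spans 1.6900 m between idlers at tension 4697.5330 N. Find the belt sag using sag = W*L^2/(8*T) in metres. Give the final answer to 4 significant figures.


sag = 253.3830 * 1.6900^2 / (8 * 4697.5330)
sag = 0.01926 m


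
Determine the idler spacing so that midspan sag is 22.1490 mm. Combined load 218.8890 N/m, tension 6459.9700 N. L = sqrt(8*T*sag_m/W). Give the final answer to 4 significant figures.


sag = 22.1490/1000 = 0.022149 m
L = sqrt(8 * 6459.9700 * 0.022149 / 218.8890)
L = 2.287 m


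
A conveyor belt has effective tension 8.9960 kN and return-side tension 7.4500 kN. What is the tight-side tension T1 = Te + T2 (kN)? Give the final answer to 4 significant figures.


T1 = Te + T2 = 8.9960 + 7.4500
T1 = 16.45 kN


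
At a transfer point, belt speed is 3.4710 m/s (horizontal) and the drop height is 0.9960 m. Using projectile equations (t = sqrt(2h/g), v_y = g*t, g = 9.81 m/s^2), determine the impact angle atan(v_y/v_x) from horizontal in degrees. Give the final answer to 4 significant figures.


t = sqrt(2*0.9960/9.81) = 0.45062 s
v_y = 9.81 * 0.45062 = 4.42058 m/s
angle = atan(4.42058 / 3.4710) = 51.86 deg


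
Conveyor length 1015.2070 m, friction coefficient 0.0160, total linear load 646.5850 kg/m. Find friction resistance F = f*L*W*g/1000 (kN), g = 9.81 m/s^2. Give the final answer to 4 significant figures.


F = 0.0160 * 1015.2070 * 646.5850 * 9.81 / 1000
F = 103.0 kN


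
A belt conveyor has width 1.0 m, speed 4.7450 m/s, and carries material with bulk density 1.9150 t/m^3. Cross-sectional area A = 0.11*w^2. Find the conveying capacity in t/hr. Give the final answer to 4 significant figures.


A = 0.11 * 1.0^2 = 0.11 m^2
C = 0.11 * 4.7450 * 1.9150 * 3600
C = 3598 t/hr


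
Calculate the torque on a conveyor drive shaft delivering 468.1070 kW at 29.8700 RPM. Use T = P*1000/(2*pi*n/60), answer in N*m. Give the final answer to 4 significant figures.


omega = 2*pi*29.8700/60 = 3.12798 rad/s
T = 468.1070*1000 / 3.12798
T = 149700 N*m


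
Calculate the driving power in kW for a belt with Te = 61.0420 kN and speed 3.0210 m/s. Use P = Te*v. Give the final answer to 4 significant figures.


P = Te * v = 61.0420 * 3.0210
P = 184.4 kW


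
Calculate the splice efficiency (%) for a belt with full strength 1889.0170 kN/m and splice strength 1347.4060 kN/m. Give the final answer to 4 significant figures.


Eff = 1347.4060 / 1889.0170 * 100
Eff = 71.33 %


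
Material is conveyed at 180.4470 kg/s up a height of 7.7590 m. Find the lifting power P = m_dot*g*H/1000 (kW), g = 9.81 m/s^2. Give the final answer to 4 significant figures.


P = 180.4470 * 9.81 * 7.7590 / 1000
P = 13.73 kW


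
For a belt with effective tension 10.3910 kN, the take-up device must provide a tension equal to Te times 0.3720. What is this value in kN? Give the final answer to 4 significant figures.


T_tu = 10.3910 * 0.3720
T_tu = 3.865 kN


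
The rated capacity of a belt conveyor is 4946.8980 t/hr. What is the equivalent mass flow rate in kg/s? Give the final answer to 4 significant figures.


m_dot = 4946.8980 * 1000 / 3600
m_dot = 1374 kg/s


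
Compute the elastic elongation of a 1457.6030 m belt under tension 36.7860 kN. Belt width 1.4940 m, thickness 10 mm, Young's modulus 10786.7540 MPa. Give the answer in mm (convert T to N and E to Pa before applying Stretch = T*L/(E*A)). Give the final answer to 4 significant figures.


A = 1.4940 * 0.01 = 0.01494 m^2
Stretch = 36.7860*1000 * 1457.6030 / (10786.7540e6 * 0.01494) * 1000
Stretch = 332.7 mm


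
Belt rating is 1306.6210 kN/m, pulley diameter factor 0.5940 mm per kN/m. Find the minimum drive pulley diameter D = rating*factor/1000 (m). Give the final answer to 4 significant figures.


D = 1306.6210 * 0.5940 / 1000
D = 0.7761 m


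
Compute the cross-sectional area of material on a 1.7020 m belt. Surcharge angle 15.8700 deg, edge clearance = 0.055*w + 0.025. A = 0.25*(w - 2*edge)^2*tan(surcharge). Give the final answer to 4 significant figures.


edge = 0.055*1.7020 + 0.025 = 0.11861 m
ew = 1.7020 - 2*0.11861 = 1.46478 m
A = 0.25 * 1.46478^2 * tan(15.8700 deg)
A = 0.1525 m^2


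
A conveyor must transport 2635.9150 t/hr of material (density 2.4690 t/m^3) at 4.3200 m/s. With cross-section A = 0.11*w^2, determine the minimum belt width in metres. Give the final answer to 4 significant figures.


A_req = 2635.9150 / (4.3200 * 2.4690 * 3600) = 0.0686474 m^2
w = sqrt(0.0686474 / 0.11)
w = 0.7900 m


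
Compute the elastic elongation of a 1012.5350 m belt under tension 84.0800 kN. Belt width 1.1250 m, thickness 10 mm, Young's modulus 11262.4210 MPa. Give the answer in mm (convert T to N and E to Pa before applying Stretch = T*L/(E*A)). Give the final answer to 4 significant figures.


A = 1.1250 * 0.01 = 0.01125 m^2
Stretch = 84.0800*1000 * 1012.5350 / (11262.4210e6 * 0.01125) * 1000
Stretch = 671.9 mm


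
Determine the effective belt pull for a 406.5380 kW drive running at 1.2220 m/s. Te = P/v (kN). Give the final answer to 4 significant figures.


Te = P / v = 406.5380 / 1.2220
Te = 332.7 kN


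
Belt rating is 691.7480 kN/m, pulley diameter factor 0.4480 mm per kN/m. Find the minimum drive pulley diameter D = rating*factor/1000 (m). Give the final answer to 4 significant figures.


D = 691.7480 * 0.4480 / 1000
D = 0.3099 m


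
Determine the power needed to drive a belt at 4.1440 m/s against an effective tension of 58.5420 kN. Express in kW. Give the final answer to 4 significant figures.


P = Te * v = 58.5420 * 4.1440
P = 242.6 kW


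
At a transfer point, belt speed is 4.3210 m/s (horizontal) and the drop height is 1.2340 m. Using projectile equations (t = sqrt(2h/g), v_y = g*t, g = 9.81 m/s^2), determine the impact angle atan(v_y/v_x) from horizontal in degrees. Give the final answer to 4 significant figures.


t = sqrt(2*1.2340/9.81) = 0.501578 s
v_y = 9.81 * 0.501578 = 4.92048 m/s
angle = atan(4.92048 / 4.3210) = 48.71 deg


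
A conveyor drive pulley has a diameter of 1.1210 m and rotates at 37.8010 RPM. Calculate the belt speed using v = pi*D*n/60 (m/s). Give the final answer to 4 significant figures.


v = pi * 1.1210 * 37.8010 / 60
v = 2.219 m/s


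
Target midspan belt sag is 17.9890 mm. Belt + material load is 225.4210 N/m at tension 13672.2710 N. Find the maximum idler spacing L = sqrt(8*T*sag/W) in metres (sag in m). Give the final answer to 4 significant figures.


sag = 17.9890/1000 = 0.017989 m
L = sqrt(8 * 13672.2710 * 0.017989 / 225.4210)
L = 2.954 m


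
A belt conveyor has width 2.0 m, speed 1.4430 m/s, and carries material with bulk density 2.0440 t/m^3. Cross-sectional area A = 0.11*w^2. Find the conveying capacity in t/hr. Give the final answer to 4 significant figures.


A = 0.11 * 2.0^2 = 0.44 m^2
C = 0.44 * 1.4430 * 2.0440 * 3600
C = 4672 t/hr


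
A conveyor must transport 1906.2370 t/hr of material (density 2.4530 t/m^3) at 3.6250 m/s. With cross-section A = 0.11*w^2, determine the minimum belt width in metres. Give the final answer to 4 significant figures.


A_req = 1906.2370 / (3.6250 * 2.4530 * 3600) = 0.0595482 m^2
w = sqrt(0.0595482 / 0.11)
w = 0.7358 m


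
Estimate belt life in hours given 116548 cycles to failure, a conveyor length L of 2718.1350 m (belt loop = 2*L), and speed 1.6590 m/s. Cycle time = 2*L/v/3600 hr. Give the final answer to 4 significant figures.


cycle_time = 2 * 2718.1350 / 1.6590 / 3600 = 0.910232 hr
life = 116548 * 0.910232 = 106100 hours


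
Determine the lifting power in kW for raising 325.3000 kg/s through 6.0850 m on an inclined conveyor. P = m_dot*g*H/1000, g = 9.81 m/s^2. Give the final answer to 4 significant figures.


P = 325.3000 * 9.81 * 6.0850 / 1000
P = 19.42 kW


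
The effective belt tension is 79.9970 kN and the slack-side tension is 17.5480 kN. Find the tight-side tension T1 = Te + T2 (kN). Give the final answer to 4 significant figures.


T1 = Te + T2 = 79.9970 + 17.5480
T1 = 97.55 kN


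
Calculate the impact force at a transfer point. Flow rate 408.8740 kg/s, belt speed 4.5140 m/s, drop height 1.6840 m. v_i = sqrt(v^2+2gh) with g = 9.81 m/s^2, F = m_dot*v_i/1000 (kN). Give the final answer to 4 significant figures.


v_i = sqrt(4.5140^2 + 2*9.81*1.6840) = 7.30864 m/s
F = 408.8740 * 7.30864 / 1000
F = 2.988 kN


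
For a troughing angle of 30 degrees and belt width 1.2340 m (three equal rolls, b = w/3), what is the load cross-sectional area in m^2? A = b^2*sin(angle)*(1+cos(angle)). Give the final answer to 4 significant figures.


b = 1.2340/3 = 0.411333 m
A = 0.411333^2 * sin(30 deg) * (1 + cos(30 deg))
A = 0.1579 m^2


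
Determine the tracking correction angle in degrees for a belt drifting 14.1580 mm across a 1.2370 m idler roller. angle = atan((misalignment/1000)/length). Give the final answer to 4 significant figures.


misalign_m = 14.1580 / 1000 = 0.014158 m
angle = atan(0.014158 / 1.2370)
angle = 0.6557 deg


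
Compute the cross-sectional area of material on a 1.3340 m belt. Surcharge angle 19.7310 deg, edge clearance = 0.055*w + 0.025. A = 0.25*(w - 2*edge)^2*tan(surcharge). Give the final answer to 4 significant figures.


edge = 0.055*1.3340 + 0.025 = 0.09837 m
ew = 1.3340 - 2*0.09837 = 1.13726 m
A = 0.25 * 1.13726^2 * tan(19.7310 deg)
A = 0.1160 m^2


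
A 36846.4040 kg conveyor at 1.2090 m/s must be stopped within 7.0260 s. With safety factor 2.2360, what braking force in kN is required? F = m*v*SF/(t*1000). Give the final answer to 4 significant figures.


F = 36846.4040 * 1.2090 / 7.0260 * 2.2360 / 1000
F = 14.18 kN


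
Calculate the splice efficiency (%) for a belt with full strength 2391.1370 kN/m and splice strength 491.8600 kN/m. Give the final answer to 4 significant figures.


Eff = 491.8600 / 2391.1370 * 100
Eff = 20.57 %


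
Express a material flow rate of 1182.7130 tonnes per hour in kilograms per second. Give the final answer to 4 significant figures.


m_dot = 1182.7130 * 1000 / 3600
m_dot = 328.5 kg/s


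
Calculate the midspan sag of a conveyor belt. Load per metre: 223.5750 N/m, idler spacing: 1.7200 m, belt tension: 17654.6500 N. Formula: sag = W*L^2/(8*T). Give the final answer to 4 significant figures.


sag = 223.5750 * 1.7200^2 / (8 * 17654.6500)
sag = 0.004683 m


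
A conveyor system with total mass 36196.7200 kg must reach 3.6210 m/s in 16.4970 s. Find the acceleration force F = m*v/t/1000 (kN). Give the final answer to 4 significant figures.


F = 36196.7200 * 3.6210 / 16.4970 / 1000
F = 7.945 kN


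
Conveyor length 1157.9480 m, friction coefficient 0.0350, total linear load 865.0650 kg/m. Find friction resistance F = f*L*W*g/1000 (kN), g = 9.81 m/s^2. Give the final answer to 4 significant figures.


F = 0.0350 * 1157.9480 * 865.0650 * 9.81 / 1000
F = 343.9 kN


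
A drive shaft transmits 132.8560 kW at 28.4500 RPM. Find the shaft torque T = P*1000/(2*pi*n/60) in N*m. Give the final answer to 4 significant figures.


omega = 2*pi*28.4500/60 = 2.97928 rad/s
T = 132.8560*1000 / 2.97928
T = 44590 N*m


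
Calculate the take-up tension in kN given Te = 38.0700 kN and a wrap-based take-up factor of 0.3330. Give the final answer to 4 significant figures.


T_tu = 38.0700 * 0.3330
T_tu = 12.68 kN


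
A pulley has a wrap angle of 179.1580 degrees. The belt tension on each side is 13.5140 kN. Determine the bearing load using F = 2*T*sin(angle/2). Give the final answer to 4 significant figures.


F = 2 * 13.5140 * sin(179.1580/2 deg)
F = 27.03 kN


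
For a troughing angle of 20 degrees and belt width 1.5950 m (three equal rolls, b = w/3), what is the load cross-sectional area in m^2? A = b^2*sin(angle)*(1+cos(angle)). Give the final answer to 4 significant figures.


b = 1.5950/3 = 0.531667 m
A = 0.531667^2 * sin(20 deg) * (1 + cos(20 deg))
A = 0.1875 m^2


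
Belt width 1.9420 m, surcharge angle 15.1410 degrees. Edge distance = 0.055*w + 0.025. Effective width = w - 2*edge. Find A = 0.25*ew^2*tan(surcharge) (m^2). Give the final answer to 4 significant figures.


edge = 0.055*1.9420 + 0.025 = 0.13181 m
ew = 1.9420 - 2*0.13181 = 1.67838 m
A = 0.25 * 1.67838^2 * tan(15.1410 deg)
A = 0.1906 m^2


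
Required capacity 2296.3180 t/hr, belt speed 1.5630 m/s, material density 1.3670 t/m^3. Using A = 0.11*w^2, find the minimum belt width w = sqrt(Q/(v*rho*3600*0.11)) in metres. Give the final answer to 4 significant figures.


A_req = 2296.3180 / (1.5630 * 1.3670 * 3600) = 0.29854 m^2
w = sqrt(0.29854 / 0.11)
w = 1.647 m


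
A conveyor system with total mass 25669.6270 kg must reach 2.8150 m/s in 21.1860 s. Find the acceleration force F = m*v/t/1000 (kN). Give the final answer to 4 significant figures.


F = 25669.6270 * 2.8150 / 21.1860 / 1000
F = 3.411 kN


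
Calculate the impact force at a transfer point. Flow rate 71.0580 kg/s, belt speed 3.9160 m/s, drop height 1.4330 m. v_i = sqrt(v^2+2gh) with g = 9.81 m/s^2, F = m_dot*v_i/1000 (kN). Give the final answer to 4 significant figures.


v_i = sqrt(3.9160^2 + 2*9.81*1.4330) = 6.5917 m/s
F = 71.0580 * 6.5917 / 1000
F = 0.4684 kN


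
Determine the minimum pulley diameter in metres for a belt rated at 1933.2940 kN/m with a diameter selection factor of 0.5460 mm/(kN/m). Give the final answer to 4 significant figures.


D = 1933.2940 * 0.5460 / 1000
D = 1.056 m


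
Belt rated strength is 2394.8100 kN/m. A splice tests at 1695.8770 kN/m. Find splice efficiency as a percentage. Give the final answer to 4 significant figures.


Eff = 1695.8770 / 2394.8100 * 100
Eff = 70.81 %


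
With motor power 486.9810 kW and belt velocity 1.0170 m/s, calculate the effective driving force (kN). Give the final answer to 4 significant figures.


Te = P / v = 486.9810 / 1.0170
Te = 478.8 kN


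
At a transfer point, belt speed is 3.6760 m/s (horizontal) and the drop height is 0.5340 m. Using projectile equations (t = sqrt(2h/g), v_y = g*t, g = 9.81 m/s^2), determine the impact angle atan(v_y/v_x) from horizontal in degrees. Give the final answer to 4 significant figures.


t = sqrt(2*0.5340/9.81) = 0.329952 s
v_y = 9.81 * 0.329952 = 3.23683 m/s
angle = atan(3.23683 / 3.6760) = 41.36 deg


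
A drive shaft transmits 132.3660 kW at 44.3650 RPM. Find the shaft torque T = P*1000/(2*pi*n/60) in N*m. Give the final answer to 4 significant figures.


omega = 2*pi*44.3650/60 = 4.64589 rad/s
T = 132.3660*1000 / 4.64589
T = 28490 N*m


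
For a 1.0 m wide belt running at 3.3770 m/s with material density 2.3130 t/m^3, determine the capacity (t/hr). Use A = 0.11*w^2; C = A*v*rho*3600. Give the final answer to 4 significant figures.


A = 0.11 * 1.0^2 = 0.11 m^2
C = 0.11 * 3.3770 * 2.3130 * 3600
C = 3093 t/hr


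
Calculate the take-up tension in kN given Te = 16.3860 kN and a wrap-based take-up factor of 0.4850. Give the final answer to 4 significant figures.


T_tu = 16.3860 * 0.4850
T_tu = 7.947 kN


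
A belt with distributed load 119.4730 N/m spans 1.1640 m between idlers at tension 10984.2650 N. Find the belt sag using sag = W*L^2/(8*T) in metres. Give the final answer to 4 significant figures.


sag = 119.4730 * 1.1640^2 / (8 * 10984.2650)
sag = 0.001842 m


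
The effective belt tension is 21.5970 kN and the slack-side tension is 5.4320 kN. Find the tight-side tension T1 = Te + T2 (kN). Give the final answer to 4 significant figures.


T1 = Te + T2 = 21.5970 + 5.4320
T1 = 27.03 kN


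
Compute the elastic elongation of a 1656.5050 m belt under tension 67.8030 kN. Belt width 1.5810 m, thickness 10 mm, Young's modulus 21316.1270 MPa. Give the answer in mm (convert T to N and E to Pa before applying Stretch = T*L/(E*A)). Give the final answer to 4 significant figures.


A = 1.5810 * 0.01 = 0.01581 m^2
Stretch = 67.8030*1000 * 1656.5050 / (21316.1270e6 * 0.01581) * 1000
Stretch = 333.3 mm


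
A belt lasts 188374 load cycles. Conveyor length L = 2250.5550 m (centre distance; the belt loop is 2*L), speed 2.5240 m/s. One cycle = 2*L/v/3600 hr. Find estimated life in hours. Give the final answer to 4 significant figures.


cycle_time = 2 * 2250.5550 / 2.5240 / 3600 = 0.495368 hr
life = 188374 * 0.495368 = 93310 hours


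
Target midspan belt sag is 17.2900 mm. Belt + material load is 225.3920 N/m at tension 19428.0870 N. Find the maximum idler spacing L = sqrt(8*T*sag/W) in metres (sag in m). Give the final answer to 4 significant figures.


sag = 17.2900/1000 = 0.017290 m
L = sqrt(8 * 19428.0870 * 0.017290 / 225.3920)
L = 3.453 m


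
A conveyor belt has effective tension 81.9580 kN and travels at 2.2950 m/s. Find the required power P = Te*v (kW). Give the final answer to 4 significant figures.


P = Te * v = 81.9580 * 2.2950
P = 188.1 kW


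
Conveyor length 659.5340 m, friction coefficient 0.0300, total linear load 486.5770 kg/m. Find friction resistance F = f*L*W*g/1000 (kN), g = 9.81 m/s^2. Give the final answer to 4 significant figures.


F = 0.0300 * 659.5340 * 486.5770 * 9.81 / 1000
F = 94.45 kN


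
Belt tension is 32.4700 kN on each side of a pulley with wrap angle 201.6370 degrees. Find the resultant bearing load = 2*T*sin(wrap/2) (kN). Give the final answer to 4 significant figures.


F = 2 * 32.4700 * sin(201.6370/2 deg)
F = 63.79 kN


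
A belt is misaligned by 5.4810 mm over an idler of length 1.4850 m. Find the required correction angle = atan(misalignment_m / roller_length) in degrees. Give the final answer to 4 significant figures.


misalign_m = 5.4810 / 1000 = 0.005481 m
angle = atan(0.005481 / 1.4850)
angle = 0.2115 deg


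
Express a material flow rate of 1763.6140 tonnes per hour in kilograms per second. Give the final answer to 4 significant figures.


m_dot = 1763.6140 * 1000 / 3600
m_dot = 489.9 kg/s


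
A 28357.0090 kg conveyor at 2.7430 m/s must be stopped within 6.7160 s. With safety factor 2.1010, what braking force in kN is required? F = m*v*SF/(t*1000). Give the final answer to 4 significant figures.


F = 28357.0090 * 2.7430 / 6.7160 * 2.1010 / 1000
F = 24.33 kN


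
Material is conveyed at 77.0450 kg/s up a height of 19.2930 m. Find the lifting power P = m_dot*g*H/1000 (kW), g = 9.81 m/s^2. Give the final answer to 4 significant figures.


P = 77.0450 * 9.81 * 19.2930 / 1000
P = 14.58 kW


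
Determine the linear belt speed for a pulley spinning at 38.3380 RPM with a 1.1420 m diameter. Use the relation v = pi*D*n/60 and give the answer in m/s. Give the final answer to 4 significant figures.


v = pi * 1.1420 * 38.3380 / 60
v = 2.292 m/s


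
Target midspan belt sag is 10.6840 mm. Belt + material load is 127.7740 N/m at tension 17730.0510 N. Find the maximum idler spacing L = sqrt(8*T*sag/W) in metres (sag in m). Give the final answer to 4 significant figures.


sag = 10.6840/1000 = 0.010684 m
L = sqrt(8 * 17730.0510 * 0.010684 / 127.7740)
L = 3.444 m


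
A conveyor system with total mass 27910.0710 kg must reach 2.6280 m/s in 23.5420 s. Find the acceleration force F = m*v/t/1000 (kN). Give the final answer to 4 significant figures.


F = 27910.0710 * 2.6280 / 23.5420 / 1000
F = 3.116 kN


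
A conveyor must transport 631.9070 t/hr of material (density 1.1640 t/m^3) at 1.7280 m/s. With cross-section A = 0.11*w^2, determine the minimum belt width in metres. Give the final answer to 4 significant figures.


A_req = 631.9070 / (1.7280 * 1.1640 * 3600) = 0.0872678 m^2
w = sqrt(0.0872678 / 0.11)
w = 0.8907 m


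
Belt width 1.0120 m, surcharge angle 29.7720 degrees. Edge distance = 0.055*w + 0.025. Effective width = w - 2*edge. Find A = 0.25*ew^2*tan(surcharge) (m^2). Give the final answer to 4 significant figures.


edge = 0.055*1.0120 + 0.025 = 0.08066 m
ew = 1.0120 - 2*0.08066 = 0.85068 m
A = 0.25 * 0.85068^2 * tan(29.7720 deg)
A = 0.1035 m^2


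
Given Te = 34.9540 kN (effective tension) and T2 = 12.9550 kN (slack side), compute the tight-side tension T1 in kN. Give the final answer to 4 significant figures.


T1 = Te + T2 = 34.9540 + 12.9550
T1 = 47.91 kN


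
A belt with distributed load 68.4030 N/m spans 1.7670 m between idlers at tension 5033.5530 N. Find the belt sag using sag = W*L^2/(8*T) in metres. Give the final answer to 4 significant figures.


sag = 68.4030 * 1.7670^2 / (8 * 5033.5530)
sag = 0.005304 m


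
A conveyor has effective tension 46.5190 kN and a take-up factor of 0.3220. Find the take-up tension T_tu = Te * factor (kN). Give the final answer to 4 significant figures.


T_tu = 46.5190 * 0.3220
T_tu = 14.98 kN


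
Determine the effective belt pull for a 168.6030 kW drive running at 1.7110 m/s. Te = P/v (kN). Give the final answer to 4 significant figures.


Te = P / v = 168.6030 / 1.7110
Te = 98.54 kN


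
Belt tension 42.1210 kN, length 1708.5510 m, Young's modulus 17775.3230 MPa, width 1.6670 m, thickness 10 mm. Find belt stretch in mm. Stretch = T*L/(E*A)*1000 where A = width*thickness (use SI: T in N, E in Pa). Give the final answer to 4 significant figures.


A = 1.6670 * 0.01 = 0.01667 m^2
Stretch = 42.1210*1000 * 1708.5510 / (17775.3230e6 * 0.01667) * 1000
Stretch = 242.9 mm


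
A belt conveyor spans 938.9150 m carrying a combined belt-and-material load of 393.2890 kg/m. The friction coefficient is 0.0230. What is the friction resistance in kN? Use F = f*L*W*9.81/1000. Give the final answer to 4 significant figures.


F = 0.0230 * 938.9150 * 393.2890 * 9.81 / 1000
F = 83.32 kN


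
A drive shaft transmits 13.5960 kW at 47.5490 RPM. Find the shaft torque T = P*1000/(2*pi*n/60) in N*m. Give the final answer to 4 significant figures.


omega = 2*pi*47.5490/60 = 4.97932 rad/s
T = 13.5960*1000 / 4.97932
T = 2730 N*m


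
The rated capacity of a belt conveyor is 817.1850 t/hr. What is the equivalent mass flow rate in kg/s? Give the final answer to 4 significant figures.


m_dot = 817.1850 * 1000 / 3600
m_dot = 227.0 kg/s


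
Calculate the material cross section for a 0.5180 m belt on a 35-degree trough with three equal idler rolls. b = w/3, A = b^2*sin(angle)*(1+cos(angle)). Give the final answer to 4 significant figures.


b = 0.5180/3 = 0.172667 m
A = 0.172667^2 * sin(35 deg) * (1 + cos(35 deg))
A = 0.03111 m^2


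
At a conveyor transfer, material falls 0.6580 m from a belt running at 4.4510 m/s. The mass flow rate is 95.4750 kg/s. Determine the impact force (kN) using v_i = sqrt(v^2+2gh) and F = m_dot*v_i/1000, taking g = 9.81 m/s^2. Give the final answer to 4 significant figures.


v_i = sqrt(4.4510^2 + 2*9.81*0.6580) = 5.72026 m/s
F = 95.4750 * 5.72026 / 1000
F = 0.5461 kN


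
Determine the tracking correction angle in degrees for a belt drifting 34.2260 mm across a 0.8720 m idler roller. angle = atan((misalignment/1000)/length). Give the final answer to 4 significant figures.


misalign_m = 34.2260 / 1000 = 0.034226 m
angle = atan(0.034226 / 0.8720)
angle = 2.248 deg


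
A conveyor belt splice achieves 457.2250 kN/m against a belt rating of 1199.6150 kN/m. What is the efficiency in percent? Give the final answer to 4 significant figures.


Eff = 457.2250 / 1199.6150 * 100
Eff = 38.11 %


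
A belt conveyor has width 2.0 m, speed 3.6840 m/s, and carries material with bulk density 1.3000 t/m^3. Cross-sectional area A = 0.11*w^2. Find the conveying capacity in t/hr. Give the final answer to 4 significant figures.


A = 0.11 * 2.0^2 = 0.44 m^2
C = 0.44 * 3.6840 * 1.3000 * 3600
C = 7586 t/hr


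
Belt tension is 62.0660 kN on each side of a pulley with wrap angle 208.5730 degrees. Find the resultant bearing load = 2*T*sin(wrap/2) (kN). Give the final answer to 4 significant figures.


F = 2 * 62.0660 * sin(208.5730/2 deg)
F = 120.3 kN


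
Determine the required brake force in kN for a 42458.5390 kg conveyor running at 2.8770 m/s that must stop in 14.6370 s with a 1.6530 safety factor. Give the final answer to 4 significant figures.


F = 42458.5390 * 2.8770 / 14.6370 * 1.6530 / 1000
F = 13.80 kN


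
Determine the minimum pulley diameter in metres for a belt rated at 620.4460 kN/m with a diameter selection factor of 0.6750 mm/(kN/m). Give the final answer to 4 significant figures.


D = 620.4460 * 0.6750 / 1000
D = 0.4188 m


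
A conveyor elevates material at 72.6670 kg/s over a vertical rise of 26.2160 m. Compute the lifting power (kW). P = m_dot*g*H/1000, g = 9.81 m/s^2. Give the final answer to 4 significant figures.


P = 72.6670 * 9.81 * 26.2160 / 1000
P = 18.69 kW


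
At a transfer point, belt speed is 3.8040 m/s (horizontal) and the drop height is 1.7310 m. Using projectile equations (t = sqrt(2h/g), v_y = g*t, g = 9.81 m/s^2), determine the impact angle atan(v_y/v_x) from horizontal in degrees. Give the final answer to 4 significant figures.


t = sqrt(2*1.7310/9.81) = 0.594058 s
v_y = 9.81 * 0.594058 = 5.82771 m/s
angle = atan(5.82771 / 3.8040) = 56.87 deg


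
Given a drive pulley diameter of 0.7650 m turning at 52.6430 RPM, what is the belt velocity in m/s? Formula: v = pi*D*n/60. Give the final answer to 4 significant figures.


v = pi * 0.7650 * 52.6430 / 60
v = 2.109 m/s


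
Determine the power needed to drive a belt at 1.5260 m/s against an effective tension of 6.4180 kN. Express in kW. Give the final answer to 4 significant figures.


P = Te * v = 6.4180 * 1.5260
P = 9.794 kW


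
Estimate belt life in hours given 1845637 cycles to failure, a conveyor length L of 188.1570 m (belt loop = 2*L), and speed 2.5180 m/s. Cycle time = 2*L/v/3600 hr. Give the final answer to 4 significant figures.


cycle_time = 2 * 188.1570 / 2.5180 / 3600 = 0.0415138 hr
life = 1845637 * 0.0415138 = 76620 hours


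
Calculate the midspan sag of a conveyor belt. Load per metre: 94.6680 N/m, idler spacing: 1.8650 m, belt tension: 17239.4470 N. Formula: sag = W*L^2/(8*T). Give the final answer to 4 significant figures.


sag = 94.6680 * 1.8650^2 / (8 * 17239.4470)
sag = 0.002388 m


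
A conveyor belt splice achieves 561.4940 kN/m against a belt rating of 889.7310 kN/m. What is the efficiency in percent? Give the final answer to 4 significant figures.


Eff = 561.4940 / 889.7310 * 100
Eff = 63.11 %


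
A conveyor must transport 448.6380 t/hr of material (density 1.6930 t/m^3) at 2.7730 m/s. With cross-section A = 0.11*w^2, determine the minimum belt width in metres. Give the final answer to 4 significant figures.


A_req = 448.6380 / (2.7730 * 1.6930 * 3600) = 0.0265452 m^2
w = sqrt(0.0265452 / 0.11)
w = 0.4912 m


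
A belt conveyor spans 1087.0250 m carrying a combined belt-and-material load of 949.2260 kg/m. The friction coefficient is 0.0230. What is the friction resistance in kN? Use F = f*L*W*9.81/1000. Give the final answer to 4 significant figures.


F = 0.0230 * 1087.0250 * 949.2260 * 9.81 / 1000
F = 232.8 kN


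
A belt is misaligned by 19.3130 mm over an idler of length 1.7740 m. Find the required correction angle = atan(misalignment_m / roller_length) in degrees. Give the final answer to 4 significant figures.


misalign_m = 19.3130 / 1000 = 0.019313 m
angle = atan(0.019313 / 1.7740)
angle = 0.6237 deg


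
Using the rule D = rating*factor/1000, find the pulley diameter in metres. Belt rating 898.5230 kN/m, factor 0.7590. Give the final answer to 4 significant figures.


D = 898.5230 * 0.7590 / 1000
D = 0.6820 m


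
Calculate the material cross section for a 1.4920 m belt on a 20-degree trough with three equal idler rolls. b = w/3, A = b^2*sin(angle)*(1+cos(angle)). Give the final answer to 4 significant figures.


b = 1.4920/3 = 0.497333 m
A = 0.497333^2 * sin(20 deg) * (1 + cos(20 deg))
A = 0.1641 m^2


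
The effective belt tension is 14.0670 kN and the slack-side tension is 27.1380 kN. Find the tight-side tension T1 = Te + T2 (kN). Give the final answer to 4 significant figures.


T1 = Te + T2 = 14.0670 + 27.1380
T1 = 41.20 kN


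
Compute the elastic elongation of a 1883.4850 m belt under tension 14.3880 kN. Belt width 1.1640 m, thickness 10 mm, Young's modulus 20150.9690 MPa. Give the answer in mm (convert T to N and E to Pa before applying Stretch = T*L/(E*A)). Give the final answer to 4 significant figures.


A = 1.1640 * 0.01 = 0.01164 m^2
Stretch = 14.3880*1000 * 1883.4850 / (20150.9690e6 * 0.01164) * 1000
Stretch = 115.5 mm


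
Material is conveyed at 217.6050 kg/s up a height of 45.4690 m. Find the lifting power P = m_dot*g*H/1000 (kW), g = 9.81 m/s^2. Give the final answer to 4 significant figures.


P = 217.6050 * 9.81 * 45.4690 / 1000
P = 97.06 kW


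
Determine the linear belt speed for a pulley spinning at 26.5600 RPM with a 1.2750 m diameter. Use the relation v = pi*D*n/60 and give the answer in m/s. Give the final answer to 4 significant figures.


v = pi * 1.2750 * 26.5600 / 60
v = 1.773 m/s


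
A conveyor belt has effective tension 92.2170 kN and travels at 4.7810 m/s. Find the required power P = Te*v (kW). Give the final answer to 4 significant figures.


P = Te * v = 92.2170 * 4.7810
P = 440.9 kW


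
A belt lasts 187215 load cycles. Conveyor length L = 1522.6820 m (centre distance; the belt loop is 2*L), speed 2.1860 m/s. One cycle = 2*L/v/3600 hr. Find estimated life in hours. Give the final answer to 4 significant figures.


cycle_time = 2 * 1522.6820 / 2.1860 / 3600 = 0.386978 hr
life = 187215 * 0.386978 = 72450 hours


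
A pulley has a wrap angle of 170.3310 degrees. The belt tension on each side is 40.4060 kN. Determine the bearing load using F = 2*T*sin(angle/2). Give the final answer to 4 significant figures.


F = 2 * 40.4060 * sin(170.3310/2 deg)
F = 80.52 kN


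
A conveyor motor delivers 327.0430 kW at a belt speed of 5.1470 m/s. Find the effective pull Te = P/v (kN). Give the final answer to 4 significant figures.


Te = P / v = 327.0430 / 5.1470
Te = 63.54 kN


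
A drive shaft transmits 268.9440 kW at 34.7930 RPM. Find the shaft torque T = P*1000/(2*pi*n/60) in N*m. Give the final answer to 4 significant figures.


omega = 2*pi*34.7930/60 = 3.64351 rad/s
T = 268.9440*1000 / 3.64351
T = 73810 N*m


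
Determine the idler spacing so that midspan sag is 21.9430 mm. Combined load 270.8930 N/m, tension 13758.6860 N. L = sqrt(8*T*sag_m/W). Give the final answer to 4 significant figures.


sag = 21.9430/1000 = 0.021943 m
L = sqrt(8 * 13758.6860 * 0.021943 / 270.8930)
L = 2.986 m


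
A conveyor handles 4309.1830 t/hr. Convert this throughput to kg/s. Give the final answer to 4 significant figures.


m_dot = 4309.1830 * 1000 / 3600
m_dot = 1197 kg/s


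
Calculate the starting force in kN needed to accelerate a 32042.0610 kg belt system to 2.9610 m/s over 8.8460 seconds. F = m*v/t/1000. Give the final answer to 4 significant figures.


F = 32042.0610 * 2.9610 / 8.8460 / 1000
F = 10.73 kN


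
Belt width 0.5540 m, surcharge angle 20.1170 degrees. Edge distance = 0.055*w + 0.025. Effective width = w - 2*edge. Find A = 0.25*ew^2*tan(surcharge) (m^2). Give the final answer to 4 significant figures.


edge = 0.055*0.5540 + 0.025 = 0.05547 m
ew = 0.5540 - 2*0.05547 = 0.44306 m
A = 0.25 * 0.44306^2 * tan(20.1170 deg)
A = 0.01798 m^2


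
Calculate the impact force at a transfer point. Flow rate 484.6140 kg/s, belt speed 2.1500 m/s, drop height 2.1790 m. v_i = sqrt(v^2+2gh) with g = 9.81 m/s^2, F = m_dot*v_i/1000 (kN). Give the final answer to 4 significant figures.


v_i = sqrt(2.1500^2 + 2*9.81*2.1790) = 6.88291 m/s
F = 484.6140 * 6.88291 / 1000
F = 3.336 kN


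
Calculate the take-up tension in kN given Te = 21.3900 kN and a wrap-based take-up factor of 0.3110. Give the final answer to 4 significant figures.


T_tu = 21.3900 * 0.3110
T_tu = 6.652 kN


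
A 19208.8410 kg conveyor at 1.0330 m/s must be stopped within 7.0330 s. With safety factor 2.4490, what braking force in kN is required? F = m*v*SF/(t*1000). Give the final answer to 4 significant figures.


F = 19208.8410 * 1.0330 / 7.0330 * 2.4490 / 1000
F = 6.910 kN


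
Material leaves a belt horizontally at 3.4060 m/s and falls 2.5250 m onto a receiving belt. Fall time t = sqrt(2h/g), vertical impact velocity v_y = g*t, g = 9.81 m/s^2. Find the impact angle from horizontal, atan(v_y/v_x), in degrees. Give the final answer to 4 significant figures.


t = sqrt(2*2.5250/9.81) = 0.717482 s
v_y = 9.81 * 0.717482 = 7.0385 m/s
angle = atan(7.0385 / 3.4060) = 64.18 deg


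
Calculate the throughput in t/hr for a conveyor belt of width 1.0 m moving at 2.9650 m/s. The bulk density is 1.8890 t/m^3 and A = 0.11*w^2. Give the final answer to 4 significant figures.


A = 0.11 * 1.0^2 = 0.11 m^2
C = 0.11 * 2.9650 * 1.8890 * 3600
C = 2218 t/hr


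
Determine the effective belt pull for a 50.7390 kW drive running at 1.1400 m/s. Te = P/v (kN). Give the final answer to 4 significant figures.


Te = P / v = 50.7390 / 1.1400
Te = 44.51 kN


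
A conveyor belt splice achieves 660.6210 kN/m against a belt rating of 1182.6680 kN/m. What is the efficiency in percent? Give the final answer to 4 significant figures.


Eff = 660.6210 / 1182.6680 * 100
Eff = 55.86 %


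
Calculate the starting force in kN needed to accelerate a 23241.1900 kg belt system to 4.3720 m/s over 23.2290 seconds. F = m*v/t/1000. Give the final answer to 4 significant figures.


F = 23241.1900 * 4.3720 / 23.2290 / 1000
F = 4.374 kN


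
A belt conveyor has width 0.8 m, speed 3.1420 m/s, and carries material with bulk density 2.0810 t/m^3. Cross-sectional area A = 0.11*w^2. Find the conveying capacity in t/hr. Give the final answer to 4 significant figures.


A = 0.11 * 0.8^2 = 0.0704 m^2
C = 0.0704 * 3.1420 * 2.0810 * 3600
C = 1657 t/hr


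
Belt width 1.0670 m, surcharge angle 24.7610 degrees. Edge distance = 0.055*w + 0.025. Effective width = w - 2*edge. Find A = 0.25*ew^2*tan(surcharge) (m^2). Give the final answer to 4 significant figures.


edge = 0.055*1.0670 + 0.025 = 0.083685 m
ew = 1.0670 - 2*0.083685 = 0.89963 m
A = 0.25 * 0.89963^2 * tan(24.7610 deg)
A = 0.09332 m^2


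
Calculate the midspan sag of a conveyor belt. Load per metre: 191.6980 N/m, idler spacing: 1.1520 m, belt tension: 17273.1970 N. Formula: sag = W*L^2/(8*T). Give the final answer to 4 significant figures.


sag = 191.6980 * 1.1520^2 / (8 * 17273.1970)
sag = 0.001841 m


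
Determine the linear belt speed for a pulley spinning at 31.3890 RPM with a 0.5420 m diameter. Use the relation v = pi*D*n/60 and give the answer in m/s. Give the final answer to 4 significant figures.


v = pi * 0.5420 * 31.3890 / 60
v = 0.8908 m/s


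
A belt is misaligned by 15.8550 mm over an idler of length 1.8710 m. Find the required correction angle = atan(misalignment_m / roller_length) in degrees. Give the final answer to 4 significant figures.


misalign_m = 15.8550 / 1000 = 0.015855 m
angle = atan(0.015855 / 1.8710)
angle = 0.4855 deg


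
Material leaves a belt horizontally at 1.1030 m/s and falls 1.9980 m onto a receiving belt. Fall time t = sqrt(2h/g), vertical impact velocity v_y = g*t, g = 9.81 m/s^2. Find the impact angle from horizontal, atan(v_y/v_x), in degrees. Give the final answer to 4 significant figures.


t = sqrt(2*1.9980/9.81) = 0.638232 s
v_y = 9.81 * 0.638232 = 6.26106 m/s
angle = atan(6.26106 / 1.1030) = 80.01 deg


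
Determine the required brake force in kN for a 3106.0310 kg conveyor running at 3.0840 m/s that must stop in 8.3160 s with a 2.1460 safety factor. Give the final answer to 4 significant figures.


F = 3106.0310 * 3.0840 / 8.3160 * 2.1460 / 1000
F = 2.472 kN


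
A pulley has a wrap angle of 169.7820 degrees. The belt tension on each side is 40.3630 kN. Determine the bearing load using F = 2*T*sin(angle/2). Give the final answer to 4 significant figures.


F = 2 * 40.3630 * sin(169.7820/2 deg)
F = 80.41 kN


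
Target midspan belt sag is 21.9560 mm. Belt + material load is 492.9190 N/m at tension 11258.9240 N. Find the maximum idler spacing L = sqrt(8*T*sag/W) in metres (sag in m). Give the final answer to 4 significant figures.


sag = 21.9560/1000 = 0.021956 m
L = sqrt(8 * 11258.9240 * 0.021956 / 492.9190)
L = 2.003 m


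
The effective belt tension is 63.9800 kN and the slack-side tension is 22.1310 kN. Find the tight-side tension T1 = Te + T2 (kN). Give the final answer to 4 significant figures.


T1 = Te + T2 = 63.9800 + 22.1310
T1 = 86.11 kN


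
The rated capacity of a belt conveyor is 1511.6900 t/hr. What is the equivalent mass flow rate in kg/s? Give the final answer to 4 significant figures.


m_dot = 1511.6900 * 1000 / 3600
m_dot = 419.9 kg/s


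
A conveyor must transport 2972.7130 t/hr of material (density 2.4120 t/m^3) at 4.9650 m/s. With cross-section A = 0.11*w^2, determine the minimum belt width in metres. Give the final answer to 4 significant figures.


A_req = 2972.7130 / (4.9650 * 2.4120 * 3600) = 0.0689531 m^2
w = sqrt(0.0689531 / 0.11)
w = 0.7917 m


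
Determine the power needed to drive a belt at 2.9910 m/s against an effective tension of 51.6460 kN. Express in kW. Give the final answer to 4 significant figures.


P = Te * v = 51.6460 * 2.9910
P = 154.5 kW


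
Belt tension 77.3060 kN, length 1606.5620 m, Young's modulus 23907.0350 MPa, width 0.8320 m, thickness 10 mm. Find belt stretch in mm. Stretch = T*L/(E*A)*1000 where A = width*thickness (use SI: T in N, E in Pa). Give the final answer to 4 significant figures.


A = 0.8320 * 0.01 = 0.00832 m^2
Stretch = 77.3060*1000 * 1606.5620 / (23907.0350e6 * 0.00832) * 1000
Stretch = 624.4 mm


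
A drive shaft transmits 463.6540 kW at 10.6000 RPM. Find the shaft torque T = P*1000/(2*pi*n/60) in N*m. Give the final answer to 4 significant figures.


omega = 2*pi*10.6000/60 = 1.11003 rad/s
T = 463.6540*1000 / 1.11003
T = 417700 N*m


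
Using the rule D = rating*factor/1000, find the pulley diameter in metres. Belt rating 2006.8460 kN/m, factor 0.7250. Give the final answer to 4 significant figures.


D = 2006.8460 * 0.7250 / 1000
D = 1.455 m


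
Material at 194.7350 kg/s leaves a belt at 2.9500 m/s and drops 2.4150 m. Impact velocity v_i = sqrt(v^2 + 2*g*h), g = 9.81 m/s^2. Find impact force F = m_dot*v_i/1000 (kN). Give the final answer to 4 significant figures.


v_i = sqrt(2.9500^2 + 2*9.81*2.4150) = 7.48898 m/s
F = 194.7350 * 7.48898 / 1000
F = 1.458 kN


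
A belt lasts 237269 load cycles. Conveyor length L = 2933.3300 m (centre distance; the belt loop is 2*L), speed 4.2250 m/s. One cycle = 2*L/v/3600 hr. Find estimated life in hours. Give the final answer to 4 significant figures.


cycle_time = 2 * 2933.3300 / 4.2250 / 3600 = 0.385711 hr
life = 237269 * 0.385711 = 91520 hours


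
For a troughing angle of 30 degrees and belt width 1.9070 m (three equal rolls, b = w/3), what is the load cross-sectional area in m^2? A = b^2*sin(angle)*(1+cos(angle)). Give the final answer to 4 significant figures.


b = 1.9070/3 = 0.635667 m
A = 0.635667^2 * sin(30 deg) * (1 + cos(30 deg))
A = 0.3770 m^2


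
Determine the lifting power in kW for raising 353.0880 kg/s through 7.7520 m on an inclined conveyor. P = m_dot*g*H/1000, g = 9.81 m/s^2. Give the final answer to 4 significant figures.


P = 353.0880 * 9.81 * 7.7520 / 1000
P = 26.85 kW


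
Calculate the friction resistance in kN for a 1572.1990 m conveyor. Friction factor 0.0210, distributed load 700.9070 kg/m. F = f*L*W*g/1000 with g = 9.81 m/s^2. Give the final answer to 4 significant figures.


F = 0.0210 * 1572.1990 * 700.9070 * 9.81 / 1000
F = 227.0 kN
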